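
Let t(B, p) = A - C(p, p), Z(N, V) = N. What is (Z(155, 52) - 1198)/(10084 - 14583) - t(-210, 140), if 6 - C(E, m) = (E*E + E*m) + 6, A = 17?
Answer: -176436240/4499 ≈ -39217.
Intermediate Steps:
C(E, m) = -E**2 - E*m (C(E, m) = 6 - ((E*E + E*m) + 6) = 6 - ((E**2 + E*m) + 6) = 6 - (6 + E**2 + E*m) = 6 + (-6 - E**2 - E*m) = -E**2 - E*m)
t(B, p) = 17 + 2*p**2 (t(B, p) = 17 - (-1)*p*(p + p) = 17 - (-1)*p*2*p = 17 - (-2)*p**2 = 17 + 2*p**2)
(Z(155, 52) - 1198)/(10084 - 14583) - t(-210, 140) = (155 - 1198)/(10084 - 14583) - (17 + 2*140**2) = -1043/(-4499) - (17 + 2*19600) = -1043*(-1/4499) - (17 + 39200) = 1043/4499 - 1*39217 = 1043/4499 - 39217 = -176436240/4499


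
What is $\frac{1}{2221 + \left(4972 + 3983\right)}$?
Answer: $\frac{1}{11176} \approx 8.9477 \cdot 10^{-5}$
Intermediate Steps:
$\frac{1}{2221 + \left(4972 + 3983\right)} = \frac{1}{2221 + 8955} = \frac{1}{11176}$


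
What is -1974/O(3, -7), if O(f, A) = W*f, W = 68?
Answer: -329/34 ≈ -9.6765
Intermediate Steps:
O(f, A) = 68*f
-1974/O(3, -7) = -1974/(68*3) = -1974/204 = -1974*1/204 = -329/34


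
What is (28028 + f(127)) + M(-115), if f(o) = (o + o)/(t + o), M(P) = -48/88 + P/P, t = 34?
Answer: 49641187/1771 ≈ 28030.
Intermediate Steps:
M(P) = 5/11 (M(P) = -48*1/88 + 1 = -6/11 + 1 = 5/11)
f(o) = 2*o/(34 + o) (f(o) = (o + o)/(34 + o) = (2*o)/(34 + o) = 2*o/(34 + o))
(28028 + f(127)) + M(-115) = (28028 + 2*127/(34 + 127)) + 5/11 = (28028 + 2*127/161) + 5/11 = (28028 + 2*127*(1/161)) + 5/11 = (28028 + 254/161) + 5/11 = 4512762/161 + 5/11 = 49641187/1771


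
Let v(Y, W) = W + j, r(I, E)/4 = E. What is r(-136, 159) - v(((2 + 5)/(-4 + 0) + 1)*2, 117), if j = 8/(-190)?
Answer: 49309/95 ≈ 519.04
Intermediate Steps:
r(I, E) = 4*E
j = -4/95 (j = 8*(-1/190) = -4/95 ≈ -0.042105)
v(Y, W) = -4/95 + W (v(Y, W) = W - 4/95 = -4/95 + W)
r(-136, 159) - v(((2 + 5)/(-4 + 0) + 1)*2, 117) = 4*159 - (-4/95 + 117) = 636 - 1*11111/95 = 636 - 11111/95 = 49309/95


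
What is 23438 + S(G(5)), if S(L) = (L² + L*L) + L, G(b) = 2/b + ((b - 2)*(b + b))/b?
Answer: 588158/25 ≈ 23526.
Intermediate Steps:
G(b) = -4 + 2*b + 2/b (G(b) = 2/b + ((-2 + b)*(2*b))/b = 2/b + (2*b*(-2 + b))/b = 2/b + (-4 + 2*b) = -4 + 2*b + 2/b)
S(L) = L + 2*L² (S(L) = (L² + L²) + L = 2*L² + L = L + 2*L²)
23438 + S(G(5)) = 23438 + (-4 + 2*5 + 2/5)*(1 + 2*(-4 + 2*5 + 2/5)) = 23438 + (-4 + 10 + 2*(⅕))*(1 + 2*(-4 + 10 + 2*(⅕))) = 23438 + (-4 + 10 + ⅖)*(1 + 2*(-4 + 10 + ⅖)) = 23438 + 32*(1 + 2*(32/5))/5 = 23438 + 32*(1 + 64/5)/5 = 23438 + (32/5)*(69/5) = 23438 + 2208/25 = 588158/25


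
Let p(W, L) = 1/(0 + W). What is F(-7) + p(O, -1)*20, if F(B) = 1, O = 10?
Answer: 3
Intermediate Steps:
p(W, L) = 1/W
F(-7) + p(O, -1)*20 = 1 + 20/10 = 1 + (⅒)*20 = 1 + 2 = 3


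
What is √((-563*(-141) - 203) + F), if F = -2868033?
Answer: I*√2788853 ≈ 1670.0*I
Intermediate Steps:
√((-563*(-141) - 203) + F) = √((-563*(-141) - 203) - 2868033) = √((79383 - 203) - 2868033) = √(79180 - 2868033) = √(-2788853) = I*√2788853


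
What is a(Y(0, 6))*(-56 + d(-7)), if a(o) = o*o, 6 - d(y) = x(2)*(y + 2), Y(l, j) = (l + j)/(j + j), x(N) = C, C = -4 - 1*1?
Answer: -75/4 ≈ -18.750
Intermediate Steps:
C = -5 (C = -4 - 1 = -5)
x(N) = -5
Y(l, j) = (j + l)/(2*j) (Y(l, j) = (j + l)/((2*j)) = (j + l)*(1/(2*j)) = (j + l)/(2*j))
d(y) = 16 + 5*y (d(y) = 6 - (-5)*(y + 2) = 6 - (-5)*(2 + y) = 6 - (-10 - 5*y) = 6 + (10 + 5*y) = 16 + 5*y)
a(o) = o²
a(Y(0, 6))*(-56 + d(-7)) = ((½)*(6 + 0)/6)²*(-56 + (16 + 5*(-7))) = ((½)*(⅙)*6)²*(-56 + (16 - 35)) = (½)²*(-56 - 19) = (¼)*(-75) = -75/4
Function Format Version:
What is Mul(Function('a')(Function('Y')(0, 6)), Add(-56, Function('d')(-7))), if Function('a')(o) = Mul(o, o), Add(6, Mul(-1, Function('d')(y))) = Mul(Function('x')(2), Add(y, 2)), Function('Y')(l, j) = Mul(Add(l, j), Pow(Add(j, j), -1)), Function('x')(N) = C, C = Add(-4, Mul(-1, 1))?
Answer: Rational(-75, 4) ≈ -18.750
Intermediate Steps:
C = -5 (C = Add(-4, -1) = -5)
Function('x')(N) = -5
Function('Y')(l, j) = Mul(Rational(1, 2), Pow(j, -1), Add(j, l)) (Function('Y')(l, j) = Mul(Add(j, l), Pow(Mul(2, j), -1)) = Mul(Add(j, l), Mul(Rational(1, 2), Pow(j, -1))) = Mul(Rational(1, 2), Pow(j, -1), Add(j, l)))
Function('d')(y) = Add(16, Mul(5, y)) (Function('d')(y) = Add(6, Mul(-1, Mul(-5, Add(y, 2)))) = Add(6, Mul(-1, Mul(-5, Add(2, y)))) = Add(6, Mul(-1, Add(-10, Mul(-5, y)))) = Add(6, Add(10, Mul(5, y))) = Add(16, Mul(5, y)))
Function('a')(o) = Pow(o, 2)
Mul(Function('a')(Function('Y')(0, 6)), Add(-56, Function('d')(-7))) = Mul(Pow(Mul(Rational(1, 2), Pow(6, -1), Add(6, 0)), 2), Add(-56, Add(16, Mul(5, -7)))) = Mul(Pow(Mul(Rational(1, 2), Rational(1, 6), 6), 2), Add(-56, Add(16, -35))) = Mul(Pow(Rational(1, 2), 2), Add(-56, -19)) = Mul(Rational(1, 4), -75) = Rational(-75, 4)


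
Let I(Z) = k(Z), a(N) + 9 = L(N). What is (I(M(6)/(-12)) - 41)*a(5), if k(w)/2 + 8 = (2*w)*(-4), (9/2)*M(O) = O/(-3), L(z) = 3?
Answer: 3110/9 ≈ 345.56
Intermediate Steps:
a(N) = -6 (a(N) = -9 + 3 = -6)
M(O) = -2*O/27 (M(O) = 2*(O/(-3))/9 = 2*(O*(-⅓))/9 = 2*(-O/3)/9 = -2*O/27)
k(w) = -16 - 16*w (k(w) = -16 + 2*((2*w)*(-4)) = -16 + 2*(-8*w) = -16 - 16*w)
I(Z) = -16 - 16*Z
(I(M(6)/(-12)) - 41)*a(5) = ((-16 - 16*(-2/27*6)/(-12)) - 41)*(-6) = ((-16 - (-64)*(-1)/(9*12)) - 41)*(-6) = ((-16 - 16*1/27) - 41)*(-6) = ((-16 - 16/27) - 41)*(-6) = (-448/27 - 41)*(-6) = -1555/27*(-6) = 3110/9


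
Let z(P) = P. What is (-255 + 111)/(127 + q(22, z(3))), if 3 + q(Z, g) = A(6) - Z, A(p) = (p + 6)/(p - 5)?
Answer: -24/19 ≈ -1.2632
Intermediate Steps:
A(p) = (6 + p)/(-5 + p)
q(Z, g) = 9 - Z (q(Z, g) = -3 + ((6 + 6)/(-5 + 6) - Z) = -3 + (12/1 - Z) = -3 + (1*12 - Z) = -3 + (12 - Z) = 9 - Z)
(-255 + 111)/(127 + q(22, z(3))) = (-255 + 111)/(127 + (9 - 1*22)) = -144/(127 + (9 - 22)) = -144/(127 - 13) = -144/114 = -144*1/114 = -24/19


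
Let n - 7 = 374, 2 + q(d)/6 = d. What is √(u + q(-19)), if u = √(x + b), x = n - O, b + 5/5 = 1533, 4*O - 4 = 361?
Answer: √(-504 + 2*√7287)/2 ≈ 9.1279*I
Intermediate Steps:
O = 365/4 (O = 1 + (¼)*361 = 1 + 361/4 = 365/4 ≈ 91.250)
b = 1532 (b = -1 + 1533 = 1532)
q(d) = -12 + 6*d
n = 381 (n = 7 + 374 = 381)
x = 1159/4 (x = 381 - 1*365/4 = 381 - 365/4 = 1159/4 ≈ 289.75)
u = √7287/2 (u = √(1159/4 + 1532) = √(7287/4) = √7287/2 ≈ 42.682)
√(u + q(-19)) = √(√7287/2 + (-12 + 6*(-19))) = √(√7287/2 + (-12 - 114)) = √(√7287/2 - 126) = √(-126 + √7287/2)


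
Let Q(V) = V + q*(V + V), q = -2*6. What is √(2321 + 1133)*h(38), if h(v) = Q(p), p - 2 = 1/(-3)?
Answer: -115*√3454/3 ≈ -2252.9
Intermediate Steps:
q = -12
p = 5/3 (p = 2 + 1/(-3) = 2 - ⅓ = 5/3 ≈ 1.6667)
Q(V) = -23*V (Q(V) = V - 12*(V + V) = V - 24*V = -23*V)
h(v) = -115/3 (h(v) = -23*5/3 = -115/3)
√(2321 + 1133)*h(38) = √(2321 + 1133)*(-115/3) = √3454*(-115/3) = -115*√3454/3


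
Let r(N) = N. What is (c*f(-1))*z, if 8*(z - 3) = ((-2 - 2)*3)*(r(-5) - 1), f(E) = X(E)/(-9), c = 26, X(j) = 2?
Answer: -208/3 ≈ -69.333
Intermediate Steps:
f(E) = -2/9 (f(E) = 2/(-9) = 2*(-⅑) = -2/9)
z = 12 (z = 3 + (((-2 - 2)*3)*(-5 - 1))/8 = 3 + (-4*3*(-6))/8 = 3 + (-12*(-6))/8 = 3 + (⅛)*72 = 3 + 9 = 12)
(c*f(-1))*z = (26*(-2/9))*12 = -52/9*12 = -208/3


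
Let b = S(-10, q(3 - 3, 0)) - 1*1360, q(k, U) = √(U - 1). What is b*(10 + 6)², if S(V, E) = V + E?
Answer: -350720 + 256*I ≈ -3.5072e+5 + 256.0*I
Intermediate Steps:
q(k, U) = √(-1 + U)
S(V, E) = E + V
b = -1370 + I (b = (√(-1 + 0) - 10) - 1*1360 = (√(-1) - 10) - 1360 = (I - 10) - 1360 = (-10 + I) - 1360 = -1370 + I ≈ -1370.0 + 1.0*I)
b*(10 + 6)² = (-1370 + I)*(10 + 6)² = (-1370 + I)*16² = (-1370 + I)*256 = -350720 + 256*I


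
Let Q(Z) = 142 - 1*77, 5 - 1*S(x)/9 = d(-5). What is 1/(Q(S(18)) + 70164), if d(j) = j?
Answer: 1/70229 ≈ 1.4239e-5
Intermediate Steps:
S(x) = 90 (S(x) = 45 - 9*(-5) = 45 + 45 = 90)
Q(Z) = 65 (Q(Z) = 142 - 77 = 65)
1/(Q(S(18)) + 70164) = 1/(65 + 70164) = 1/70229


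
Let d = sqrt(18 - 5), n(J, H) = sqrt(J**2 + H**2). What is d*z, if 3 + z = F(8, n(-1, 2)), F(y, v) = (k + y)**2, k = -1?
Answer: 46*sqrt(13) ≈ 165.86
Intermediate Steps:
n(J, H) = sqrt(H**2 + J**2)
d = sqrt(13) ≈ 3.6056
F(y, v) = (-1 + y)**2
z = 46 (z = -3 + (-1 + 8)**2 = -3 + 7**2 = -3 + 49 = 46)
d*z = sqrt(13)*46 = 46*sqrt(13)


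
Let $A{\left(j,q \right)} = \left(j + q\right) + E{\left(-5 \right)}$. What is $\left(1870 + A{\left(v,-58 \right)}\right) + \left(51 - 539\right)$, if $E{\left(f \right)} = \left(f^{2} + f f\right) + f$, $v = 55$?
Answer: $1424$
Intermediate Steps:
$E{\left(f \right)} = f + 2 f^{2}$ ($E{\left(f \right)} = \left(f^{2} + f^{2}\right) + f = 2 f^{2} + f = f + 2 f^{2}$)
$A{\left(j,q \right)} = 45 + j + q$ ($A{\left(j,q \right)} = \left(j + q\right) - 5 \left(1 + 2 \left(-5\right)\right) = \left(j + q\right) - 5 \left(1 - 10\right) = \left(j + q\right) - -45 = \left(j + q\right) + 45 = 45 + j + q$)
$\left(1870 + A{\left(v,-58 \right)}\right) + \left(51 - 539\right) = \left(1870 + \left(45 + 55 - 58\right)\right) + \left(51 - 539\right) = \left(1870 + 42\right) + \left(51 - 539\right) = 1912 - 488 = 1424$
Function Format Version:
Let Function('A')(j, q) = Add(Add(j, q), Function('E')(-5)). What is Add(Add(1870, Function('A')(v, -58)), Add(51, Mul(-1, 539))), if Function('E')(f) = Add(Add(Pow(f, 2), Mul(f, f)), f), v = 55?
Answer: 1424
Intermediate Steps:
Function('E')(f) = Add(f, Mul(2, Pow(f, 2))) (Function('E')(f) = Add(Add(Pow(f, 2), Pow(f, 2)), f) = Add(Mul(2, Pow(f, 2)), f) = Add(f, Mul(2, Pow(f, 2))))
Function('A')(j, q) = Add(45, j, q) (Function('A')(j, q) = Add(Add(j, q), Mul(-5, Add(1, Mul(2, -5)))) = Add(Add(j, q), Mul(-5, Add(1, -10))) = Add(Add(j, q), Mul(-5, -9)) = Add(Add(j, q), 45) = Add(45, j, q))
Add(Add(1870, Function('A')(v, -58)), Add(51, Mul(-1, 539))) = Add(Add(1870, Add(45, 55, -58)), Add(51, Mul(-1, 539))) = Add(Add(1870, 42), Add(51, -539)) = Add(1912, -488) = 1424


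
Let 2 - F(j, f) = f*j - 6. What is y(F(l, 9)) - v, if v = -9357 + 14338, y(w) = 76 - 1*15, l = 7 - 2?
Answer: -4920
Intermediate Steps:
l = 5
F(j, f) = 8 - f*j (F(j, f) = 2 - (f*j - 6) = 2 - (-6 + f*j) = 2 + (6 - f*j) = 8 - f*j)
y(w) = 61 (y(w) = 76 - 15 = 61)
v = 4981
y(F(l, 9)) - v = 61 - 1*4981 = 61 - 4981 = -4920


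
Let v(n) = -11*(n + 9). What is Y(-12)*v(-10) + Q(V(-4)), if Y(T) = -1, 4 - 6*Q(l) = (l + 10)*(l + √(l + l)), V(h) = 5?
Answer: -137/6 - 5*√10/2 ≈ -30.739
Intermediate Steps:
v(n) = -99 - 11*n (v(n) = -11*(9 + n) = -99 - 11*n)
Q(l) = ⅔ - (10 + l)*(l + √2*√l)/6 (Q(l) = ⅔ - (l + 10)*(l + √(l + l))/6 = ⅔ - (10 + l)*(l + √(2*l))/6 = ⅔ - (10 + l)*(l + √2*√l)/6)
Y(-12)*v(-10) + Q(V(-4)) = -(-99 - 11*(-10)) + (⅔ - 5/3*5 - ⅙*5² - 5*√2*√5/3 - √2*5^(3/2)/6) = -(-99 + 110) + (⅔ - 25/3 - ⅙*25 - 5*√10/3 - √2*5*√5/6) = -1*11 + (⅔ - 25/3 - 25/6 - 5*√10/3 - 5*√10/6) = -11 + (-71/6 - 5*√10/2) = -137/6 - 5*√10/2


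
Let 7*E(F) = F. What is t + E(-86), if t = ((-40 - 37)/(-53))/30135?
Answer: -2803159/228165 ≈ -12.286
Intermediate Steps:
E(F) = F/7
t = 11/228165 (t = -77*(-1/53)*(1/30135) = (77/53)*(1/30135) = 11/228165 ≈ 4.8211e-5)
t + E(-86) = 11/228165 + (⅐)*(-86) = 11/228165 - 86/7 = -2803159/228165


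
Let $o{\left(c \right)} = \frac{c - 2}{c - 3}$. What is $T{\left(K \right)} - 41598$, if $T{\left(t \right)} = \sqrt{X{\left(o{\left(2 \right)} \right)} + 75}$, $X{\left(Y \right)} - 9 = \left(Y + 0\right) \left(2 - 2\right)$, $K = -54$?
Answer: $-41598 + 2 \sqrt{21} \approx -41589.0$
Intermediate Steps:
$o{\left(c \right)} = \frac{-2 + c}{-3 + c}$
$X{\left(Y \right)} = 9$ ($X{\left(Y \right)} = 9 + \left(Y + 0\right) \left(2 - 2\right) = 9 + Y 0 = 9 + 0 = 9$)
$T{\left(t \right)} = 2 \sqrt{21}$ ($T{\left(t \right)} = \sqrt{9 + 75} = \sqrt{84} = 2 \sqrt{21}$)
$T{\left(K \right)} - 41598 = 2 \sqrt{21} - 41598 = -41598 + 2 \sqrt{21}$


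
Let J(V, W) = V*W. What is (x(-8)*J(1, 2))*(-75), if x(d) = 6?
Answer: -900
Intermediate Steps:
(x(-8)*J(1, 2))*(-75) = (6*(1*2))*(-75) = (6*2)*(-75) = 12*(-75) = -900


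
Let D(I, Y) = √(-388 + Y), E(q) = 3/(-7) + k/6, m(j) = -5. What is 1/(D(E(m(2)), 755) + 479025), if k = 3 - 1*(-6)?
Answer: 479025/229464950258 - √367/229464950258 ≈ 2.0875e-6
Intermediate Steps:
k = 9 (k = 3 + 6 = 9)
E(q) = 15/14 (E(q) = 3/(-7) + 9/6 = 3*(-⅐) + 9*(⅙) = -3/7 + 3/2 = 15/14)
1/(D(E(m(2)), 755) + 479025) = 1/(√(-388 + 755) + 479025) = 1/(√367 + 479025) = 1/(479025 + √367)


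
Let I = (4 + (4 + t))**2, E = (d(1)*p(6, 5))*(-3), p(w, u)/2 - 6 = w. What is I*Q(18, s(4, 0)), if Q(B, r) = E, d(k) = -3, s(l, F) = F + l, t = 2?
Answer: 21600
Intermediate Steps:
p(w, u) = 12 + 2*w
E = 216 (E = -3*(12 + 2*6)*(-3) = -3*(12 + 12)*(-3) = -3*24*(-3) = -72*(-3) = 216)
Q(B, r) = 216
I = 100 (I = (4 + (4 + 2))**2 = (4 + 6)**2 = 10**2 = 100)
I*Q(18, s(4, 0)) = 100*216 = 21600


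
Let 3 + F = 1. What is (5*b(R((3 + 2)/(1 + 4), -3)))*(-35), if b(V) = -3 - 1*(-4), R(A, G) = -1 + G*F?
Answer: -175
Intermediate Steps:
F = -2 (F = -3 + 1 = -2)
R(A, G) = -1 - 2*G (R(A, G) = -1 + G*(-2) = -1 - 2*G)
b(V) = 1 (b(V) = -3 + 4 = 1)
(5*b(R((3 + 2)/(1 + 4), -3)))*(-35) = (5*1)*(-35) = 5*(-35) = -175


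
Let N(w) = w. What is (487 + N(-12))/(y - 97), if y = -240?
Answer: -475/337 ≈ -1.4095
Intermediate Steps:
(487 + N(-12))/(y - 97) = (487 - 12)/(-240 - 97) = 475/(-337) = 475*(-1/337) = -475/337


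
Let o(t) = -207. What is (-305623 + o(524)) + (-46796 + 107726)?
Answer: -244900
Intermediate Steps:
(-305623 + o(524)) + (-46796 + 107726) = (-305623 - 207) + (-46796 + 107726) = -305830 + 60930 = -244900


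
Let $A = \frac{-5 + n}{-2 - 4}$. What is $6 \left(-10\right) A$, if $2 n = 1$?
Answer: $-45$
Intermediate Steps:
$n = \frac{1}{2}$ ($n = \frac{1}{2} \cdot 1 = \frac{1}{2} \approx 0.5$)
$A = \frac{3}{4}$ ($A = \frac{-5 + \frac{1}{2}}{-2 - 4} = - \frac{9}{2 \left(-6\right)} = \left(- \frac{9}{2}\right) \left(- \frac{1}{6}\right) = \frac{3}{4} \approx 0.75$)
$6 \left(-10\right) A = 6 \left(-10\right) \frac{3}{4} = \left(-60\right) \frac{3}{4} = -45$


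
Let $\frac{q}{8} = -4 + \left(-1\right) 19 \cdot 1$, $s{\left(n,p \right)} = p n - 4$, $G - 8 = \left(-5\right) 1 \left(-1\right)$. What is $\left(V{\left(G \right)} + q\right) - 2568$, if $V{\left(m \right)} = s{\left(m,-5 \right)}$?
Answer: $-2821$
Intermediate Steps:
$G = 13$ ($G = 8 + \left(-5\right) 1 \left(-1\right) = 8 - -5 = 8 + 5 = 13$)
$s{\left(n,p \right)} = -4 + n p$ ($s{\left(n,p \right)} = n p - 4 = -4 + n p$)
$V{\left(m \right)} = -4 - 5 m$ ($V{\left(m \right)} = -4 + m \left(-5\right) = -4 - 5 m$)
$q = -184$ ($q = 8 \left(-4 + \left(-1\right) 19 \cdot 1\right) = 8 \left(-4 - 19\right) = 8 \left(-23\right) = -184$)
$\left(V{\left(G \right)} + q\right) - 2568 = \left(\left(-4 - 65\right) - 184\right) - 2568 = \left(-69 - 184\right) - 2568 = -253 - 2568 = -2821$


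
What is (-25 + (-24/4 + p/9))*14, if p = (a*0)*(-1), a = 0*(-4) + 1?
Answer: -434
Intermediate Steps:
a = 1 (a = 0 + 1 = 1)
p = 0 (p = (1*0)*(-1) = 0*(-1) = 0)
(-25 + (-24/4 + p/9))*14 = (-25 + (-24/4 + 0/9))*14 = (-25 + (-24*¼ + 0*(⅑)))*14 = (-25 + (-6 + 0))*14 = (-25 - 6)*14 = -31*14 = -434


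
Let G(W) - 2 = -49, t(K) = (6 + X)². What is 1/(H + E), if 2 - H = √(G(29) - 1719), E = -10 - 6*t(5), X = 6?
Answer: I/(√1766 - 872*I) ≈ -0.0011441 + 5.5138e-5*I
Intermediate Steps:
t(K) = 144 (t(K) = (6 + 6)² = 12² = 144)
G(W) = -47 (G(W) = 2 - 49 = -47)
E = -874 (E = -10 - 6*144 = -10 - 864 = -874)
H = 2 - I*√1766 (H = 2 - √(-47 - 1719) = 2 - √(-1766) = 2 - I*√1766 ≈ 2.0 - 42.024*I)
1/(H + E) = 1/((2 - I*√1766) - 874) = 1/(-872 - I*√1766)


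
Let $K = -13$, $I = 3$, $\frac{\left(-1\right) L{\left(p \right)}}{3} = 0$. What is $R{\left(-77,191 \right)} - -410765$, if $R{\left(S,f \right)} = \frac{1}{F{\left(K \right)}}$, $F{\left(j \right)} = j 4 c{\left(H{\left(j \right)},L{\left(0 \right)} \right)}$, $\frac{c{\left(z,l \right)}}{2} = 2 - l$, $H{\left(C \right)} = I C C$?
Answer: $\frac{85439119}{208} \approx 4.1077 \cdot 10^{5}$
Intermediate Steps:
$L{\left(p \right)} = 0$ ($L{\left(p \right)} = \left(-3\right) 0 = 0$)
$H{\left(C \right)} = 3 C^{2}$ ($H{\left(C \right)} = 3 C C = 3 C^{2}$)
$c{\left(z,l \right)} = 4 - 2 l$ ($c{\left(z,l \right)} = 2 \left(2 - l\right) = 4 - 2 l$)
$F{\left(j \right)} = 16 j$ ($F{\left(j \right)} = j 4 \left(4 - 0\right) = 4 j \left(4 + 0\right) = 4 j 4 = 16 j$)
$R{\left(S,f \right)} = - \frac{1}{208}$ ($R{\left(S,f \right)} = \frac{1}{16 \left(-13\right)} = \frac{1}{-208} = - \frac{1}{208}$)
$R{\left(-77,191 \right)} - -410765 = - \frac{1}{208} - -410765 = - \frac{1}{208} + 410765 = \frac{85439119}{208}$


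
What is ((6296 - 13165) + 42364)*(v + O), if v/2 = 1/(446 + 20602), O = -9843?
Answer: -3676846511845/10524 ≈ -3.4938e+8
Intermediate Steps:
v = 1/10524 (v = 2/(446 + 20602) = 2/21048 = 2*(1/21048) = 1/10524 ≈ 9.5021e-5)
((6296 - 13165) + 42364)*(v + O) = ((6296 - 13165) + 42364)*(1/10524 - 9843) = (-6869 + 42364)*(-103587731/10524) = 35495*(-103587731/10524) = -3676846511845/10524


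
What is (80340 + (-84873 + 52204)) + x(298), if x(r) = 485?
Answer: 48156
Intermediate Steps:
(80340 + (-84873 + 52204)) + x(298) = (80340 + (-84873 + 52204)) + 485 = (80340 - 32669) + 485 = 47671 + 485 = 48156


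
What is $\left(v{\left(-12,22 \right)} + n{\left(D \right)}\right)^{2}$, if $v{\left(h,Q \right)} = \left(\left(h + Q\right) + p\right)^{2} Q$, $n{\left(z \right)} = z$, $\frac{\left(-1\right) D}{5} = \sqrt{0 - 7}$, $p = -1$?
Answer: $3175349 - 17820 i \sqrt{7} \approx 3.1753 \cdot 10^{6} - 47147.0 i$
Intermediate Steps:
$D = - 5 i \sqrt{7}$ ($D = - 5 \sqrt{0 - 7} = - 5 \sqrt{-7} = - 5 i \sqrt{7} \approx - 13.229 i$)
$v{\left(h,Q \right)} = Q \left(-1 + Q + h\right)^{2}$ ($v{\left(h,Q \right)} = \left(\left(h + Q\right) - 1\right)^{2} Q = \left(\left(Q + h\right) - 1\right)^{2} Q = \left(-1 + Q + h\right)^{2} Q = Q \left(-1 + Q + h\right)^{2}$)
$\left(v{\left(-12,22 \right)} + n{\left(D \right)}\right)^{2} = \left(22 \left(-1 + 22 - 12\right)^{2} - 5 i \sqrt{7}\right)^{2} = \left(22 \cdot 9^{2} - 5 i \sqrt{7}\right)^{2} = \left(22 \cdot 81 - 5 i \sqrt{7}\right)^{2} = \left(1782 - 5 i \sqrt{7}\right)^{2}$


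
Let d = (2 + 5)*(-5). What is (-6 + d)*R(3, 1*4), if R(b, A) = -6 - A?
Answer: 410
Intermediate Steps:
d = -35 (d = 7*(-5) = -35)
(-6 + d)*R(3, 1*4) = (-6 - 35)*(-6 - 4) = -41*(-6 - 1*4) = -41*(-6 - 4) = -41*(-10) = 410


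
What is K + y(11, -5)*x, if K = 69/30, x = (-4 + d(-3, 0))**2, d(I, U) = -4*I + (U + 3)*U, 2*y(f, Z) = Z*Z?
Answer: 8023/10 ≈ 802.30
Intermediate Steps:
y(f, Z) = Z**2/2 (y(f, Z) = (Z*Z)/2 = Z**2/2)
d(I, U) = -4*I + U*(3 + U) (d(I, U) = -4*I + (3 + U)*U = -4*I + U*(3 + U))
x = 64 (x = (-4 + (0**2 - 4*(-3) + 3*0))**2 = (-4 + (0 + 12 + 0))**2 = (-4 + 12)**2 = 8**2 = 64)
K = 23/10 (K = 69*(1/30) = 23/10 ≈ 2.3000)
K + y(11, -5)*x = 23/10 + ((1/2)*(-5)**2)*64 = 23/10 + ((1/2)*25)*64 = 23/10 + (25/2)*64 = 23/10 + 800 = 8023/10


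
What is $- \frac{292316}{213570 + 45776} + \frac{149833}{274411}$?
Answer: $- \frac{20678068329}{35583697603} \approx -0.58111$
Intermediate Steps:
$- \frac{292316}{213570 + 45776} + \frac{149833}{274411} = - \frac{292316}{259346} + 149833 \cdot \frac{1}{274411} = \left(-292316\right) \frac{1}{259346} + \frac{149833}{274411} = - \frac{146158}{129673} + \frac{149833}{274411} = - \frac{20678068329}{35583697603}$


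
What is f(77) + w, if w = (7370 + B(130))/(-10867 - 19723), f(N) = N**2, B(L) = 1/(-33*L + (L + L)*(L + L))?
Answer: 11481948449399/1936652900 ≈ 5928.8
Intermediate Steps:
B(L) = 1/(-33*L + 4*L**2) (B(L) = 1/(-33*L + (2*L)*(2*L)) = 1/(-33*L + 4*L**2))
w = -466594701/1936652900 (w = (7370 + 1/(130*(-33 + 4*130)))/(-10867 - 19723) = (7370 + 1/(130*(-33 + 520)))/(-30590) = (7370 + (1/130)/487)*(-1/30590) = (7370 + (1/130)*(1/487))*(-1/30590) = (7370 + 1/63310)*(-1/30590) = (466594701/63310)*(-1/30590) = -466594701/1936652900 ≈ -0.24093)
f(77) + w = 77**2 - 466594701/1936652900 = 5929 - 466594701/1936652900 = 11481948449399/1936652900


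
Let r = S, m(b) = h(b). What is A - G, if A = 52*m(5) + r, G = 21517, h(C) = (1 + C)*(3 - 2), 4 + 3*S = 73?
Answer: -21182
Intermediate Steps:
S = 23 (S = -4/3 + (1/3)*73 = -4/3 + 73/3 = 23)
h(C) = 1 + C (h(C) = (1 + C)*1 = 1 + C)
m(b) = 1 + b
r = 23
A = 335 (A = 52*(1 + 5) + 23 = 52*6 + 23 = 312 + 23 = 335)
A - G = 335 - 1*21517 = 335 - 21517 = -21182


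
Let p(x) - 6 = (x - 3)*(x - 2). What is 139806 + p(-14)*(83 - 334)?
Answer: 70028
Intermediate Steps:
p(x) = 6 + (-3 + x)*(-2 + x) (p(x) = 6 + (x - 3)*(x - 2) = 6 + (-3 + x)*(-2 + x))
139806 + p(-14)*(83 - 334) = 139806 + (12 + (-14)**2 - 5*(-14))*(83 - 334) = 139806 + (12 + 196 + 70)*(-251) = 139806 + 278*(-251) = 139806 - 69778 = 70028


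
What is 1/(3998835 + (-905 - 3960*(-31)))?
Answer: 1/4120690 ≈ 2.4268e-7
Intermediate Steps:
1/(3998835 + (-905 - 3960*(-31))) = 1/(3998835 + (-905 - 396*(-310))) = 1/(3998835 + (-905 + 122760)) = 1/(3998835 + 121855) = 1/4120690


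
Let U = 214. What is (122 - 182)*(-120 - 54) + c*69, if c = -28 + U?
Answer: 23274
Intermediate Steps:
c = 186 (c = -28 + 214 = 186)
(122 - 182)*(-120 - 54) + c*69 = (122 - 182)*(-120 - 54) + 186*69 = -60*(-174) + 12834 = 10440 + 12834 = 23274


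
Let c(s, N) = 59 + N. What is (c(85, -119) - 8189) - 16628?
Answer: -24877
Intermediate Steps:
(c(85, -119) - 8189) - 16628 = ((59 - 119) - 8189) - 16628 = (-60 - 8189) - 16628 = -8249 - 16628 = -24877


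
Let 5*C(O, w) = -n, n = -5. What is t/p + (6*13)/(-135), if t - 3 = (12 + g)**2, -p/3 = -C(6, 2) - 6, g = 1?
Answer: 2398/315 ≈ 7.6127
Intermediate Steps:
C(O, w) = 1 (C(O, w) = (-1*(-5))/5 = (1/5)*5 = 1)
p = 21 (p = -3*(-1*1 - 6) = -3*(-1 - 6) = -3*(-7) = 21)
t = 172 (t = 3 + (12 + 1)**2 = 3 + 13**2 = 3 + 169 = 172)
t/p + (6*13)/(-135) = 172/21 + (6*13)/(-135) = 172*(1/21) + 78*(-1/135) = 172/21 - 26/45 = 2398/315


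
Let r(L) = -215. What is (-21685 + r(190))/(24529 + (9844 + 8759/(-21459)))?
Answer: -117488025/184400362 ≈ -0.63714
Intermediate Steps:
(-21685 + r(190))/(24529 + (9844 + 8759/(-21459))) = (-21685 - 215)/(24529 + (9844 + 8759/(-21459))) = -21900/(24529 + (9844 + 8759*(-1/21459))) = -21900/(24529 + (9844 - 8759/21459)) = -21900/(24529 + 211233637/21459) = -21900/737601448/21459 = -21900*21459/737601448 = -117488025/184400362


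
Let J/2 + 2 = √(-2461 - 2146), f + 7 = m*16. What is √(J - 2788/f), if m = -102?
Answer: √(-6175752 + 5372642*I*√4607)/1639 ≈ 8.1692 + 8.3087*I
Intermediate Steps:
f = -1639 (f = -7 - 102*16 = -7 - 1632 = -1639)
J = -4 + 2*I*√4607 (J = -4 + 2*√(-2461 - 2146) = -4 + 2*√(-4607) = -4 + 2*(I*√4607) = -4 + 2*I*√4607 ≈ -4.0 + 135.75*I)
√(J - 2788/f) = √((-4 + 2*I*√4607) - 2788/(-1639)) = √((-4 + 2*I*√4607) - 2788*(-1/1639)) = √((-4 + 2*I*√4607) + 2788/1639) = √(-3768/1639 + 2*I*√4607)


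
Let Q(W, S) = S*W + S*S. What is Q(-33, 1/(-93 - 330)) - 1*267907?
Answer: -47936317643/178929 ≈ -2.6791e+5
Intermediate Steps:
Q(W, S) = S**2 + S*W (Q(W, S) = S*W + S**2 = S**2 + S*W)
Q(-33, 1/(-93 - 330)) - 1*267907 = (1/(-93 - 330) - 33)/(-93 - 330) - 1*267907 = (1/(-423) - 33)/(-423) - 267907 = -(-1/423 - 33)/423 - 267907 = -1/423*(-13960/423) - 267907 = 13960/178929 - 267907 = -47936317643/178929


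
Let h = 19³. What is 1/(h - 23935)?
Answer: -1/17076 ≈ -5.8562e-5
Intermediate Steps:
h = 6859
1/(h - 23935) = 1/(6859 - 23935) = 1/(-17076) = -1/17076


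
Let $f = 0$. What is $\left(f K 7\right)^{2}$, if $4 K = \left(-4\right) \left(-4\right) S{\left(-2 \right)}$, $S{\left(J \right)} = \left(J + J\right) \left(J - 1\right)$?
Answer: $0$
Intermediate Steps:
$S{\left(J \right)} = 2 J \left(-1 + J\right)$
$K = 48$ ($K = \frac{\left(-4\right) \left(-4\right) 2 \left(-2\right) \left(-1 - 2\right)}{4} = \frac{16 \cdot 2 \left(-2\right) \left(-3\right)}{4} = \frac{16 \cdot 12}{4} = \frac{1}{4} \cdot 192 = 48$)
$\left(f K 7\right)^{2} = \left(0 \cdot 48 \cdot 7\right)^{2} = \left(0 \cdot 7\right)^{2} = 0^{2} = 0$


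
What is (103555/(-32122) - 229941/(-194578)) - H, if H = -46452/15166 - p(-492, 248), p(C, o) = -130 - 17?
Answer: -1729689819285026/11848882083707 ≈ -145.98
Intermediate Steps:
p(C, o) = -147
H = 1091475/7583 (H = -46452/15166 - 1*(-147) = -46452*1/15166 + 147 = -23226/7583 + 147 = 1091475/7583 ≈ 143.94)
(103555/(-32122) - 229941/(-194578)) - H = (103555/(-32122) - 229941/(-194578)) - 1*1091475/7583 = (103555*(-1/32122) - 229941*(-1/194578)) - 1091475/7583 = (-103555/32122 + 229941/194578) - 1091475/7583 = -3190839997/1562558629 - 1091475/7583 = -1729689819285026/11848882083707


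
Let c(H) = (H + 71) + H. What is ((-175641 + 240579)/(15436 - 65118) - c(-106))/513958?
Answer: 1735056/6383615339 ≈ 0.00027180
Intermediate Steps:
c(H) = 71 + 2*H (c(H) = (71 + H) + H = 71 + 2*H)
((-175641 + 240579)/(15436 - 65118) - c(-106))/513958 = ((-175641 + 240579)/(15436 - 65118) - (71 + 2*(-106)))/513958 = (64938/(-49682) - (71 - 212))*(1/513958) = (64938*(-1/49682) - 1*(-141))*(1/513958) = (-32469/24841 + 141)*(1/513958) = (3470112/24841)*(1/513958) = 1735056/6383615339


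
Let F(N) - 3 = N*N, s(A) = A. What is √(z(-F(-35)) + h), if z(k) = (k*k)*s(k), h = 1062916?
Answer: 2*I*√462685359 ≈ 43020.0*I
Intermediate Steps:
F(N) = 3 + N² (F(N) = 3 + N*N = 3 + N²)
z(k) = k³ (z(k) = (k*k)*k = k²*k = k³)
√(z(-F(-35)) + h) = √((-(3 + (-35)²))³ + 1062916) = √((-(3 + 1225))³ + 1062916) = √((-1*1228)³ + 1062916) = √((-1228)³ + 1062916) = √(-1851804352 + 1062916) = √(-1850741436) = 2*I*√462685359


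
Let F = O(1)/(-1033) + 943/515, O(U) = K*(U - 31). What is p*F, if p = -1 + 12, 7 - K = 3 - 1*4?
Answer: 12074909/531995 ≈ 22.697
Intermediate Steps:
K = 8 (K = 7 - (3 - 1*4) = 7 - (3 - 4) = 7 - 1*(-1) = 7 + 1 = 8)
O(U) = -248 + 8*U (O(U) = 8*(U - 31) = 8*(-31 + U) = -248 + 8*U)
p = 11
F = 1097719/531995 (F = (-248 + 8*1)/(-1033) + 943/515 = (-248 + 8)*(-1/1033) + 943*(1/515) = -240*(-1/1033) + 943/515 = 240/1033 + 943/515 = 1097719/531995 ≈ 2.0634)
p*F = 11*(1097719/531995) = 12074909/531995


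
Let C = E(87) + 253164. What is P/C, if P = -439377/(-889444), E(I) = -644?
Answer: 439377/224602398880 ≈ 1.9562e-6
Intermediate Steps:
P = 439377/889444 (P = -439377*(-1/889444) = 439377/889444 ≈ 0.49399)
C = 252520 (C = -644 + 253164 = 252520)
P/C = (439377/889444)/252520 = (439377/889444)*(1/252520) = 439377/224602398880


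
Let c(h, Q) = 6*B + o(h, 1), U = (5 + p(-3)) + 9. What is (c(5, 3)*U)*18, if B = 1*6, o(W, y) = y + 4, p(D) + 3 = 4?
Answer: 11070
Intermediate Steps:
p(D) = 1 (p(D) = -3 + 4 = 1)
o(W, y) = 4 + y
B = 6
U = 15 (U = (5 + 1) + 9 = 6 + 9 = 15)
c(h, Q) = 41 (c(h, Q) = 6*6 + (4 + 1) = 36 + 5 = 41)
(c(5, 3)*U)*18 = (41*15)*18 = 615*18 = 11070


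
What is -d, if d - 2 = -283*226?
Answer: 63956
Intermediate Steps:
d = -63956 (d = 2 - 283*226 = 2 - 63958 = -63956)
-d = -1*(-63956) = 63956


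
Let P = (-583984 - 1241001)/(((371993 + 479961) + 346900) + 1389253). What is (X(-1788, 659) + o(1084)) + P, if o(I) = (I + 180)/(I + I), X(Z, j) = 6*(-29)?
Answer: -122125247507/701376997 ≈ -174.12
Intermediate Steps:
X(Z, j) = -174
P = -1824985/2588107 (P = -1824985/((851954 + 346900) + 1389253) = -1824985/(1198854 + 1389253) = -1824985/2588107 ≈ -0.70514)
o(I) = (180 + I)/(2*I) (o(I) = (180 + I)/((2*I)) = (180 + I)*(1/(2*I)) = (180 + I)/(2*I))
(X(-1788, 659) + o(1084)) + P = (-174 + (1/2)*(180 + 1084)/1084) - 1824985/2588107 = (-174 + (1/2)*(1/1084)*1264) - 1824985/2588107 = (-174 + 158/271) - 1824985/2588107 = -46996/271 - 1824985/2588107 = -122125247507/701376997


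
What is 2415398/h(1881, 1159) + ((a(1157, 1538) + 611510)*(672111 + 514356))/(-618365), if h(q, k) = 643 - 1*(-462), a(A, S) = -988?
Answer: -2905195817440/2484703 ≈ -1.1692e+6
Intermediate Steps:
h(q, k) = 1105 (h(q, k) = 643 + 462 = 1105)
2415398/h(1881, 1159) + ((a(1157, 1538) + 611510)*(672111 + 514356))/(-618365) = 2415398/1105 + ((-988 + 611510)*(672111 + 514356))/(-618365) = 2415398*(1/1105) + (610522*1186467)*(-1/618365) = 2415398/1105 + 724364205774*(-1/618365) = 2415398/1105 - 65851291434/56215 = -2905195817440/2484703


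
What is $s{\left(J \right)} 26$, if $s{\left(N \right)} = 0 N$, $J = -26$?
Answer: $0$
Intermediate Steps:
$s{\left(N \right)} = 0$
$s{\left(J \right)} 26 = 0 \cdot 26 = 0$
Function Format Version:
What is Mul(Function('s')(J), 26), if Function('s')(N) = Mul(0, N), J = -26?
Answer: 0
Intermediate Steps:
Function('s')(N) = 0
Mul(Function('s')(J), 26) = Mul(0, 26) = 0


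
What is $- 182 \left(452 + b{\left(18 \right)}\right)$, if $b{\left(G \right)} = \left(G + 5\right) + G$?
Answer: $-89726$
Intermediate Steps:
$b{\left(G \right)} = 5 + 2 G$ ($b{\left(G \right)} = \left(5 + G\right) + G = 5 + 2 G$)
$- 182 \left(452 + b{\left(18 \right)}\right) = - 182 \left(452 + \left(5 + 2 \cdot 18\right)\right) = - 182 \left(452 + \left(5 + 36\right)\right) = - 182 \left(452 + 41\right) = \left(-182\right) 493 = -89726$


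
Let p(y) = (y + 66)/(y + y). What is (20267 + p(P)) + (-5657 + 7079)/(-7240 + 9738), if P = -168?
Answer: 1417616097/69944 ≈ 20268.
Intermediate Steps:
p(y) = (66 + y)/(2*y) (p(y) = (66 + y)/((2*y)) = (66 + y)*(1/(2*y)) = (66 + y)/(2*y))
(20267 + p(P)) + (-5657 + 7079)/(-7240 + 9738) = (20267 + (1/2)*(66 - 168)/(-168)) + (-5657 + 7079)/(-7240 + 9738) = (20267 + (1/2)*(-1/168)*(-102)) + 1422/2498 = (20267 + 17/56) + 1422*(1/2498) = 1134969/56 + 711/1249 = 1417616097/69944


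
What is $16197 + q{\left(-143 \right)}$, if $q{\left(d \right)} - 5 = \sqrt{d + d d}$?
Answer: $16202 + \sqrt{20306} \approx 16345.0$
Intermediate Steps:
$q{\left(d \right)} = 5 + \sqrt{d + d^{2}}$ ($q{\left(d \right)} = 5 + \sqrt{d + d d} = 5 + \sqrt{d + d^{2}}$)
$16197 + q{\left(-143 \right)} = 16197 + \left(5 + \sqrt{- 143 \left(1 - 143\right)}\right) = 16197 + \left(5 + \sqrt{\left(-143\right) \left(-142\right)}\right) = 16197 + \left(5 + \sqrt{20306}\right) = 16202 + \sqrt{20306}$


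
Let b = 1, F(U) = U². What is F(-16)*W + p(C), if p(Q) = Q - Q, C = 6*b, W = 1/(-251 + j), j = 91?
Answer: -8/5 ≈ -1.6000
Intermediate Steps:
W = -1/160 (W = 1/(-251 + 91) = 1/(-160) = -1/160 ≈ -0.0062500)
C = 6 (C = 6*1 = 6)
p(Q) = 0
F(-16)*W + p(C) = (-16)²*(-1/160) + 0 = 256*(-1/160) + 0 = -8/5 + 0 = -8/5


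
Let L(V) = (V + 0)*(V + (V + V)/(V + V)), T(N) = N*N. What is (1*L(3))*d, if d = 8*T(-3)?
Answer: 864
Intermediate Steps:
T(N) = N**2
L(V) = V*(1 + V) (L(V) = V*(V + (2*V)/((2*V))) = V*(V + (2*V)*(1/(2*V))) = V*(V + 1) = V*(1 + V))
d = 72 (d = 8*(-3)**2 = 8*9 = 72)
(1*L(3))*d = (1*(3*(1 + 3)))*72 = (1*(3*4))*72 = (1*12)*72 = 12*72 = 864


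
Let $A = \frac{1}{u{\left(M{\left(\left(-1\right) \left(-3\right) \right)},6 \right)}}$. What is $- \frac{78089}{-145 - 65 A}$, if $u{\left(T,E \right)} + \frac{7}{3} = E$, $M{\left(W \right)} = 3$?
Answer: $\frac{858979}{1790} \approx 479.88$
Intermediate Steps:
$u{\left(T,E \right)} = - \frac{7}{3} + E$
$A = \frac{3}{11}$ ($A = \frac{1}{- \frac{7}{3} + 6} = \frac{1}{\frac{11}{3}} = \frac{3}{11} \approx 0.27273$)
$- \frac{78089}{-145 - 65 A} = - \frac{78089}{-145 - \frac{195}{11}} = - \frac{78089}{- \frac{1790}{11}} = \left(-78089\right) \left(- \frac{11}{1790}\right) = \frac{858979}{1790}$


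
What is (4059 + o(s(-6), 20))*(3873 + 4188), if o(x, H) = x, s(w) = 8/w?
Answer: 32708851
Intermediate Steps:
(4059 + o(s(-6), 20))*(3873 + 4188) = (4059 + 8/(-6))*(3873 + 4188) = (4059 + 8*(-1/6))*8061 = (4059 - 4/3)*8061 = (12173/3)*8061 = 32708851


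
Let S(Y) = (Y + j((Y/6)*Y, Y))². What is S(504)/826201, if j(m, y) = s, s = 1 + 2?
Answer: 257049/826201 ≈ 0.31112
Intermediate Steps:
s = 3
j(m, y) = 3
S(Y) = (3 + Y)² (S(Y) = (Y + 3)² = (3 + Y)²)
S(504)/826201 = (3 + 504)²/826201 = 507²*(1/826201) = 257049*(1/826201) = 257049/826201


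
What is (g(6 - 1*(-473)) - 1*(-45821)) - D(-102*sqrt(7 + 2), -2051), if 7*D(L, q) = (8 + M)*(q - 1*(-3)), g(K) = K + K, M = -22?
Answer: 42683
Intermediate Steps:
g(K) = 2*K
D(L, q) = -6 - 2*q (D(L, q) = ((8 - 22)*(q - 1*(-3)))/7 = (-14*(q + 3))/7 = (-14*(3 + q))/7 = (-42 - 14*q)/7 = -6 - 2*q)
(g(6 - 1*(-473)) - 1*(-45821)) - D(-102*sqrt(7 + 2), -2051) = (2*(6 - 1*(-473)) - 1*(-45821)) - (-6 - 2*(-2051)) = (2*(6 + 473) + 45821) - (-6 + 4102) = (2*479 + 45821) - 1*4096 = (958 + 45821) - 4096 = 46779 - 4096 = 42683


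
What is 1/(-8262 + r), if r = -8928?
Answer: -1/17190 ≈ -5.8173e-5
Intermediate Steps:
1/(-8262 + r) = 1/(-8262 - 8928) = 1/(-17190) = -1/17190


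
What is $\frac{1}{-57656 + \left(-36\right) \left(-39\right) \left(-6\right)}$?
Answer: $- \frac{1}{66080} \approx -1.5133 \cdot 10^{-5}$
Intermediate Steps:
$\frac{1}{-57656 + \left(-36\right) \left(-39\right) \left(-6\right)} = \frac{1}{-57656 + 1404 \left(-6\right)} = \frac{1}{-57656 - 8424} = \frac{1}{-66080} = - \frac{1}{66080}$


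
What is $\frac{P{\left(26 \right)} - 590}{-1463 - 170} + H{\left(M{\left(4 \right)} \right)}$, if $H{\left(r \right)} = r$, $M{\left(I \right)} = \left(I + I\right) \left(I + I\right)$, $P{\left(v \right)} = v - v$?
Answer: $\frac{105102}{1633} \approx 64.361$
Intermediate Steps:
$P{\left(v \right)} = 0$
$M{\left(I \right)} = 4 I^{2}$ ($M{\left(I \right)} = 2 I 2 I = 4 I^{2}$)
$\frac{P{\left(26 \right)} - 590}{-1463 - 170} + H{\left(M{\left(4 \right)} \right)} = \frac{0 - 590}{-1463 - 170} + 4 \cdot 4^{2} = - \frac{590}{-1633} + 4 \cdot 16 = \left(-590\right) \left(- \frac{1}{1633}\right) + 64 = \frac{590}{1633} + 64 = \frac{105102}{1633}$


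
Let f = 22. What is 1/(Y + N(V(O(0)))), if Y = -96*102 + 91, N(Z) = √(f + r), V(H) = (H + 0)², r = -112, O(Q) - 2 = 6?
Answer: -9701/94109491 - 3*I*√10/94109491 ≈ -0.00010308 - 1.0081e-7*I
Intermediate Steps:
O(Q) = 8 (O(Q) = 2 + 6 = 8)
V(H) = H²
N(Z) = 3*I*√10 (N(Z) = √(22 - 112) = √(-90) = 3*I*√10)
Y = -9701 (Y = -9792 + 91 = -9701)
1/(Y + N(V(O(0)))) = 1/(-9701 + 3*I*√10)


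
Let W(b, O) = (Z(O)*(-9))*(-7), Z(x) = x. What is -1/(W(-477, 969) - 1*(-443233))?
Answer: -1/504280 ≈ -1.9830e-6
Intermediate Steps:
W(b, O) = 63*O (W(b, O) = (O*(-9))*(-7) = -9*O*(-7) = 63*O)
-1/(W(-477, 969) - 1*(-443233)) = -1/(63*969 - 1*(-443233)) = -1/(61047 + 443233) = -1/504280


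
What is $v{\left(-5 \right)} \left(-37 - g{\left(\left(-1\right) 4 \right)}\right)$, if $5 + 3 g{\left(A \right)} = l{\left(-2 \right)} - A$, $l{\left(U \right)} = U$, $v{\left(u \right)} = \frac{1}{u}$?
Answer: $\frac{36}{5} \approx 7.2$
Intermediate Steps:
$g{\left(A \right)} = - \frac{7}{3} - \frac{A}{3}$ ($g{\left(A \right)} = - \frac{5}{3} + \frac{-2 - A}{3} = - \frac{5}{3} - \left(\frac{2}{3} + \frac{A}{3}\right) = - \frac{7}{3} - \frac{A}{3}$)
$v{\left(-5 \right)} \left(-37 - g{\left(\left(-1\right) 4 \right)}\right) = \frac{-37 - \left(- \frac{7}{3} - \frac{\left(-1\right) 4}{3}\right)}{-5} = - \frac{-37 - \left(- \frac{7}{3} - - \frac{4}{3}\right)}{5} = - \frac{-37 - \left(- \frac{7}{3} + \frac{4}{3}\right)}{5} = - \frac{-37 - -1}{5} = - \frac{-37 + 1}{5} = \left(- \frac{1}{5}\right) \left(-36\right) = \frac{36}{5}$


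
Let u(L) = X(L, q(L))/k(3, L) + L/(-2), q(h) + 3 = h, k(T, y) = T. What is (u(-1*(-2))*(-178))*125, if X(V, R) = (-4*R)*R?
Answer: 155750/3 ≈ 51917.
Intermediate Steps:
q(h) = -3 + h
X(V, R) = -4*R²
u(L) = -4*(-3 + L)²/3 - L/2 (u(L) = -4*(-3 + L)²/3 + L/(-2) = -4*(-3 + L)²*(⅓) + L*(-½) = -4*(-3 + L)²/3 - L/2)
(u(-1*(-2))*(-178))*125 = ((-12 - 4*(-1*(-2))²/3 + 15*(-1*(-2))/2)*(-178))*125 = ((-12 - 4/3*2² + (15/2)*2)*(-178))*125 = ((-12 - 4/3*4 + 15)*(-178))*125 = ((-12 - 16/3 + 15)*(-178))*125 = -7/3*(-178)*125 = (1246/3)*125 = 155750/3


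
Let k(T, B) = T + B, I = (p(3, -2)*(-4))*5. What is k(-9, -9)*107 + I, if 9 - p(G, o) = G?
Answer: -2046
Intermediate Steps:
p(G, o) = 9 - G
I = -120 (I = ((9 - 1*3)*(-4))*5 = ((9 - 3)*(-4))*5 = (6*(-4))*5 = -24*5 = -120)
k(T, B) = B + T
k(-9, -9)*107 + I = (-9 - 9)*107 - 120 = -18*107 - 120 = -1926 - 120 = -2046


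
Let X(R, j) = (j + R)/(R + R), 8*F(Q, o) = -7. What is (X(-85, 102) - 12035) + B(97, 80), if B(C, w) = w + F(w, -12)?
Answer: -478239/40 ≈ -11956.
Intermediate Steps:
F(Q, o) = -7/8 (F(Q, o) = (1/8)*(-7) = -7/8)
X(R, j) = (R + j)/(2*R) (X(R, j) = (R + j)/((2*R)) = (R + j)*(1/(2*R)) = (R + j)/(2*R))
B(C, w) = -7/8 + w (B(C, w) = w - 7/8 = -7/8 + w)
(X(-85, 102) - 12035) + B(97, 80) = ((1/2)*(-85 + 102)/(-85) - 12035) + (-7/8 + 80) = ((1/2)*(-1/85)*17 - 12035) + 633/8 = (-1/10 - 12035) + 633/8 = -120351/10 + 633/8 = -478239/40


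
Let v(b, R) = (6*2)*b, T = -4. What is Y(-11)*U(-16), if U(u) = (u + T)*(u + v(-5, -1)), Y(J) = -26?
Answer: -39520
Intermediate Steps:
v(b, R) = 12*b
U(u) = (-60 + u)*(-4 + u) (U(u) = (u - 4)*(u + 12*(-5)) = (-4 + u)*(u - 60) = (-4 + u)*(-60 + u) = (-60 + u)*(-4 + u))
Y(-11)*U(-16) = -26*(240 + (-16)² - 64*(-16)) = -26*(240 + 256 + 1024) = -26*1520 = -39520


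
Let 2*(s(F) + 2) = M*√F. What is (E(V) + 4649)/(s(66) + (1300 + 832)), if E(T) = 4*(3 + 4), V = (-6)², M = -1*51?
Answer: 2213780/998663 + 26503*√66/998663 ≈ 2.4323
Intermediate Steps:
M = -51
s(F) = -2 - 51*√F/2 (s(F) = -2 + (-51*√F)/2 = -2 - 51*√F/2)
V = 36
E(T) = 28 (E(T) = 4*7 = 28)
(E(V) + 4649)/(s(66) + (1300 + 832)) = (28 + 4649)/((-2 - 51*√66/2) + (1300 + 832)) = 4677/((-2 - 51*√66/2) + 2132) = 4677/(2130 - 51*√66/2)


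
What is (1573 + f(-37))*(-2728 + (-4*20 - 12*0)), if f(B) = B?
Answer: -4313088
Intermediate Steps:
(1573 + f(-37))*(-2728 + (-4*20 - 12*0)) = (1573 - 37)*(-2728 + (-4*20 - 12*0)) = 1536*(-2728 + (-80 + 0)) = 1536*(-2728 - 80) = 1536*(-2808) = -4313088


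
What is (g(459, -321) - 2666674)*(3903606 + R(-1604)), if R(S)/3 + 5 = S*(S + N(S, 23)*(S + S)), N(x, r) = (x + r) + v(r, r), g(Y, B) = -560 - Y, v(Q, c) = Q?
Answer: 64128837234559797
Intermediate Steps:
N(x, r) = x + 2*r (N(x, r) = (x + r) + r = (r + x) + r = x + 2*r)
R(S) = -15 + 3*S*(S + 2*S*(46 + S)) (R(S) = -15 + 3*(S*(S + (S + 2*23)*(S + S))) = -15 + 3*(S*(S + (S + 46)*(2*S))) = -15 + 3*(S*(S + (46 + S)*(2*S))) = -15 + 3*(S*(S + 2*S*(46 + S))) = -15 + 3*S*(S + 2*S*(46 + S)))
(g(459, -321) - 2666674)*(3903606 + R(-1604)) = ((-560 - 1*459) - 2666674)*(3903606 + (-15 + 6*(-1604)³ + 279*(-1604)²)) = ((-560 - 459) - 2666674)*(3903606 + (-15 + 6*(-4126796864) + 279*2572816)) = (-1019 - 2666674)*(3903606 + (-15 - 24760781184 + 717815664)) = -2667693*(3903606 - 24042965535) = -2667693*(-24039061929) = 64128837234559797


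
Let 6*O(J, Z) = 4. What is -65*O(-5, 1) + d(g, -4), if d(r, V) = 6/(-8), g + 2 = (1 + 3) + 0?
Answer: -529/12 ≈ -44.083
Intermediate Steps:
O(J, Z) = 2/3 (O(J, Z) = (1/6)*4 = 2/3)
g = 2 (g = -2 + ((1 + 3) + 0) = -2 + (4 + 0) = -2 + 4 = 2)
d(r, V) = -3/4 (d(r, V) = 6*(-1/8) = -3/4)
-65*O(-5, 1) + d(g, -4) = -65*2/3 - 3/4 = -130/3 - 3/4 = -529/12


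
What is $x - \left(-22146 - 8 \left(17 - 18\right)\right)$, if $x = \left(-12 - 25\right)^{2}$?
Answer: $23507$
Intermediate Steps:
$x = 1369$ ($x = \left(-37\right)^{2} = 1369$)
$x - \left(-22146 - 8 \left(17 - 18\right)\right) = 1369 - \left(-22146 - 8 \left(17 - 18\right)\right) = 1369 + \left(\left(-61 + 8 \left(17 - 18\right)\right) + 22207\right) = 1369 + \left(\left(-61 + 8 \left(-1\right)\right) + 22207\right) = 1369 + \left(\left(-61 - 8\right) + 22207\right) = 1369 + \left(-69 + 22207\right) = 1369 + 22138 = 23507$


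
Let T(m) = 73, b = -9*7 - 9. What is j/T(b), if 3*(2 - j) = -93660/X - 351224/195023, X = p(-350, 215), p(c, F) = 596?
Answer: 4793146483/6363795513 ≈ 0.75319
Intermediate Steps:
b = -72 (b = -63 - 9 = -72)
X = 596
j = 4793146483/87175281 (j = 2 - (-93660/596 - 351224/195023)/3 = 2 - (-93660*1/596 - 351224*1/195023)/3 = 2 - (-23415/149 - 351224/195023)/3 = 2 - ⅓*(-4618795921/29058427) = 2 + 4618795921/87175281 = 4793146483/87175281 ≈ 54.983)
j/T(b) = (4793146483/87175281)/73 = (4793146483/87175281)*(1/73) = 4793146483/6363795513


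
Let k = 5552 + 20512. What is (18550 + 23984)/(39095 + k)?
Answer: 42534/65159 ≈ 0.65277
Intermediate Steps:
k = 26064
(18550 + 23984)/(39095 + k) = (18550 + 23984)/(39095 + 26064) = 42534/65159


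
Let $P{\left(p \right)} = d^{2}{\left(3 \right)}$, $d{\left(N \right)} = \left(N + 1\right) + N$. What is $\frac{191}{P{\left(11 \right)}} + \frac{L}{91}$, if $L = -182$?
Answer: $\frac{93}{49} \approx 1.898$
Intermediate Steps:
$d{\left(N \right)} = 1 + 2 N$ ($d{\left(N \right)} = \left(1 + N\right) + N = 1 + 2 N$)
$P{\left(p \right)} = 49$ ($P{\left(p \right)} = \left(1 + 2 \cdot 3\right)^{2} = \left(1 + 6\right)^{2} = 7^{2} = 49$)
$\frac{191}{P{\left(11 \right)}} + \frac{L}{91} = \frac{191}{49} - \frac{182}{91} = 191 \cdot \frac{1}{49} - 2 = \frac{191}{49} - 2 = \frac{93}{49}$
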